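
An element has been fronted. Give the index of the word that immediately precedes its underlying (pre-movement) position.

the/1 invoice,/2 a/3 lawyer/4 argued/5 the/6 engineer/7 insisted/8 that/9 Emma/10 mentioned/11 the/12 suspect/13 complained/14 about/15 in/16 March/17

15

The displaced element is "the invoice" (word 2).
It is linked across 3 clause boundaries (Ø → that → Ø).
It functions as the object of the preposition "about" of "complained", so the gap sits immediately after word 15 ("about").
Base order: A lawyer argued the engineer insisted that Emma mentioned the suspect complained about the invoice in March.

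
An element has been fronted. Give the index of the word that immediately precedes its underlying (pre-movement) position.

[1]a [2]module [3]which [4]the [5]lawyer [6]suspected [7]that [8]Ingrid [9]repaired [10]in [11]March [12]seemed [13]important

The displaced element is "a module" (word 2).
It is linked across 1 clause boundary (that).
It functions as the direct object of "repaired", so the gap sits immediately after word 9 ("repaired").
Base order: The lawyer suspected that Ingrid repaired a module in March.

9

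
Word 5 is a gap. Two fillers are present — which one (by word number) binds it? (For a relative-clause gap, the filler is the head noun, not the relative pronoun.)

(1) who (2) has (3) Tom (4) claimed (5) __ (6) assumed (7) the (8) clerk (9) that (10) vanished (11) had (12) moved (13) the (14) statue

The marked gap is the subject of "assumed".
Its filler is the fronted wh-phrase "who", at word 1.
(The other dependency links word 8 to a gap after word 9.)

1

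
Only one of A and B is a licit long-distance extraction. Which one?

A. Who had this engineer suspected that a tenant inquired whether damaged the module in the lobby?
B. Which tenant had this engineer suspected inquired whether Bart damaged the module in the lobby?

B

In A, the wh-phrase is extracted from inside a wh-island (introduced by "whether"), which blocks movement.
In B, the extraction path crosses only that-complement boundaries, which are transparent.
So B is grammatical.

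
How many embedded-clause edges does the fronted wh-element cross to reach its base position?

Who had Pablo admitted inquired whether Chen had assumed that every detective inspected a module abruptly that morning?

"who" is extracted from the subject of "inquired".
Boundaries crossed, outermost first: [Ø] — 1 in total.

1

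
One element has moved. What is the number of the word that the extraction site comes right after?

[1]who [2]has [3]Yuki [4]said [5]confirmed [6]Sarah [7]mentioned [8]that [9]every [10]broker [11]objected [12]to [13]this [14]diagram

The displaced element is "who" (word 1).
It is linked across 1 clause boundary (Ø).
It functions as the subject of "confirmed", so the gap sits immediately after word 4 ("said").
Base order: Yuki has said who confirmed Sarah mentioned that every broker objected to this diagram.

4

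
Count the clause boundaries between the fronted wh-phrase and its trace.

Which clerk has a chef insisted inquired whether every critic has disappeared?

"which clerk" is extracted from the subject of "inquired".
Boundaries crossed, outermost first: [Ø] — 1 in total.

1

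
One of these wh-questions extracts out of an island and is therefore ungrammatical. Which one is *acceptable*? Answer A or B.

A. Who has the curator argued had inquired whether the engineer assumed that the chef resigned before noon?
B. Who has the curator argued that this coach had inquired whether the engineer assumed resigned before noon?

A

In B, the wh-phrase is extracted from inside a wh-island (introduced by "whether"), which blocks movement.
In A, the extraction path crosses only that-complement boundaries, which are transparent.
So A is grammatical.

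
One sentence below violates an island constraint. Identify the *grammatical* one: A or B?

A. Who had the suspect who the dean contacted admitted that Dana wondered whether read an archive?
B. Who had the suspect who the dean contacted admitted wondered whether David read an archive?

B

In A, the wh-phrase is extracted from inside a wh-island (introduced by "whether"), which blocks movement.
In B, the extraction path crosses only that-complement boundaries, which are transparent.
So B is grammatical.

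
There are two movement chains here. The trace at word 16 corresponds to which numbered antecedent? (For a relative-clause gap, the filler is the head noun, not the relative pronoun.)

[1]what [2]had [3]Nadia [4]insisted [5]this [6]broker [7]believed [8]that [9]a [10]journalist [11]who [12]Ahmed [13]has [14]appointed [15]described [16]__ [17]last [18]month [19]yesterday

The marked gap is the direct object of "described".
Its filler is the fronted wh-phrase "what", at word 1.
(The other dependency links word 10 to a gap after word 14.)

1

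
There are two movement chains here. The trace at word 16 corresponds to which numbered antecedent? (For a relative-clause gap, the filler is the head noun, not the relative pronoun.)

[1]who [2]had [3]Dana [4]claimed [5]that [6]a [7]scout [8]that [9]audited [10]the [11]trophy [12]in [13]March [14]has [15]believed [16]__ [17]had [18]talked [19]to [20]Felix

1

The marked gap is the subject of "talked".
Its filler is the fronted wh-phrase "who", at word 1.
(The other dependency links word 7 to a gap after word 8.)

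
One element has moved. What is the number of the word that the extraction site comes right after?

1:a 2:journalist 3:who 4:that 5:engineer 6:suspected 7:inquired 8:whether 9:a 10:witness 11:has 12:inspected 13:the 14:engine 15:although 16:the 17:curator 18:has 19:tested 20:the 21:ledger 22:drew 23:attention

The displaced element is "a journalist" (word 2).
It is linked across 1 clause boundary (Ø).
It functions as the subject of "inquired", so the gap sits immediately after word 6 ("suspected").
Base order: That engineer suspected that a journalist inquired whether a witness has inspected the engine although the curator has tested the ledger.

6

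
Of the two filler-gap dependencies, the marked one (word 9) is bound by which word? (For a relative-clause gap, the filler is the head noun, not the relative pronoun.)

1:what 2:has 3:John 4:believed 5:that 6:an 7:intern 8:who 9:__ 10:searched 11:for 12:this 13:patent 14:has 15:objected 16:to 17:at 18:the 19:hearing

The marked gap is inside the relative clause, the subject of "searched".
Its filler is the head noun "intern" (via "who"), at word 7.
(The other dependency links word 1 to a gap after word 16.)

7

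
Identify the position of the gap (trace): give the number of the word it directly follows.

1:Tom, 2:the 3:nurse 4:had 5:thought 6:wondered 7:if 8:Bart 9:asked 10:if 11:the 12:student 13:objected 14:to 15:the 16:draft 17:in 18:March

5

The displaced element is "Tom" (word 1).
It is linked across 1 clause boundary (Ø).
It functions as the subject of "wondered", so the gap sits immediately after word 5 ("thought").
Base order: The nurse had thought Tom wondered if Bart asked if the student objected to the draft in March.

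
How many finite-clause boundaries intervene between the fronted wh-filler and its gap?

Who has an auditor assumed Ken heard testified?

2

"who" is extracted from the subject of "testified".
Boundaries crossed, outermost first: [Ø], [Ø] — 2 in total.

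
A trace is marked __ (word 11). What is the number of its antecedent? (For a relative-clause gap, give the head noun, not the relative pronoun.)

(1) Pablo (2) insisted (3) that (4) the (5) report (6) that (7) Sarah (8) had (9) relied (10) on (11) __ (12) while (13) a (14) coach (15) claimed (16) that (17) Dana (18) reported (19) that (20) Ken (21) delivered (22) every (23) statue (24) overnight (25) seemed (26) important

The gap at 11 is the prepositional object of "relied", inside a relative clause.
The relative pronoun is "that" (word 6); it is bound by the head noun immediately before it.
Its filler is the head noun "report", at word 5.

5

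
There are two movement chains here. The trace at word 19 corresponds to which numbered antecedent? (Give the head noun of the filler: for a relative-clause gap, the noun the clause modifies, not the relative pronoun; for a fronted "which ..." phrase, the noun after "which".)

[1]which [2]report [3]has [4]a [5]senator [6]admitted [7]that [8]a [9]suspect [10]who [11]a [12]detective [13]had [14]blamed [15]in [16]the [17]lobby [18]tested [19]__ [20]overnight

The marked gap is the direct object of "tested".
Its filler is the fronted wh-phrase "which report", at word 2.
(The other dependency links word 9 to a gap after word 14.)

2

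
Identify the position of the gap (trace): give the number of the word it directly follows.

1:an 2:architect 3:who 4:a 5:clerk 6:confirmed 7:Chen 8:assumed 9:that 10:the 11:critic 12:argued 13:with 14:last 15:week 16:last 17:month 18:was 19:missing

The displaced element is "an architect" (word 2).
It is linked across 2 clause boundaries (Ø → that).
It functions as the object of the preposition "with" of "argued", so the gap sits immediately after word 13 ("with").
Base order: A clerk confirmed Chen assumed that the critic argued with an architect last week last month.

13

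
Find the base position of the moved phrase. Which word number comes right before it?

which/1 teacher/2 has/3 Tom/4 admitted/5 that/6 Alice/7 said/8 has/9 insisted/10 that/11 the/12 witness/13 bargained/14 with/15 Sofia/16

The displaced element is "which teacher" (word 2).
It is linked across 2 clause boundaries (that → Ø).
It functions as the subject of "insisted", so the gap sits immediately after word 8 ("said").
Base order: Tom has admitted that Alice said that which teacher has insisted that the witness bargained with Sofia.

8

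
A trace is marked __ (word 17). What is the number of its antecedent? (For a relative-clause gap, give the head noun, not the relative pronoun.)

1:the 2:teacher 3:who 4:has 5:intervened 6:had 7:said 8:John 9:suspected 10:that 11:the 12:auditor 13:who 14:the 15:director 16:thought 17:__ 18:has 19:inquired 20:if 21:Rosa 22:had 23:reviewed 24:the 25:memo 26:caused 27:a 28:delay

The gap at 17 is the subject of "inquired", inside a relative clause.
The relative pronoun is "who" (word 13); it is bound by the head noun immediately before it.
Its filler is the head noun "auditor", at word 12.

12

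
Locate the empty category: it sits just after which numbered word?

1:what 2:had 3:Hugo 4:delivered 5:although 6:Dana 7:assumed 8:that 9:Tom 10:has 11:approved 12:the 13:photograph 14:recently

4

The displaced element is "what" (word 1).
It functions as the direct object of "delivered", so the gap sits immediately after word 4 ("delivered").
Base order: Hugo had delivered what although Dana assumed that Tom has approved the photograph recently.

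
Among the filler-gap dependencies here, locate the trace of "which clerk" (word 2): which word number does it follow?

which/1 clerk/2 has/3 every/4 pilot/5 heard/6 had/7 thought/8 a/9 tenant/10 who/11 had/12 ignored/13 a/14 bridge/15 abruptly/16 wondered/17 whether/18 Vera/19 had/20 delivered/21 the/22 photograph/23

6

The displaced element is "which clerk" (word 2).
It is linked across 1 clause boundary (Ø).
It functions as the subject of "thought", so the gap sits immediately after word 6 ("heard").
Base order: Every pilot has heard which clerk had thought a tenant who had ignored a bridge abruptly wondered whether Vera had delivered the photograph.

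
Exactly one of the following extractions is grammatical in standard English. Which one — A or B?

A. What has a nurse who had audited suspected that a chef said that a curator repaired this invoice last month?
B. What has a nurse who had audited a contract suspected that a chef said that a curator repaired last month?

B

In A, the wh-phrase is extracted from inside a complex-NP island (relative clause) (introduced by "who"), which blocks movement.
In B, the extraction path crosses only that-complement boundaries, which are transparent.
So B is grammatical.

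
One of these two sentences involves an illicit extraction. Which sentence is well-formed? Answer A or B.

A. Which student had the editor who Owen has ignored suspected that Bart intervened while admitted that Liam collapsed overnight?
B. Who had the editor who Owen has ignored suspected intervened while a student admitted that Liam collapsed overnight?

B

In A, the wh-phrase is extracted from inside an adjunct island (introduced by "while"), which blocks movement.
In B, the extraction path crosses only that-complement boundaries, which are transparent.
So B is grammatical.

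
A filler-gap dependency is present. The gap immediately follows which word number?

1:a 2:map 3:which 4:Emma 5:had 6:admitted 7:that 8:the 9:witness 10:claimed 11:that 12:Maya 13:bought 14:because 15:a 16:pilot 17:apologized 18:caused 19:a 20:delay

13

The displaced element is "a map" (word 2).
It is linked across 2 clause boundaries (that → that).
It functions as the direct object of "bought", so the gap sits immediately after word 13 ("bought").
Base order: Emma had admitted that the witness claimed that Maya bought a map because a pilot apologized.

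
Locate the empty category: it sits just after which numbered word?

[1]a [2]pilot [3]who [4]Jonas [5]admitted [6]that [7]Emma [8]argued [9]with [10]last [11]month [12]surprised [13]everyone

The displaced element is "a pilot" (word 2).
It is linked across 1 clause boundary (that).
It functions as the object of the preposition "with" of "argued", so the gap sits immediately after word 9 ("with").
Base order: Jonas admitted that Emma argued with a pilot last month.

9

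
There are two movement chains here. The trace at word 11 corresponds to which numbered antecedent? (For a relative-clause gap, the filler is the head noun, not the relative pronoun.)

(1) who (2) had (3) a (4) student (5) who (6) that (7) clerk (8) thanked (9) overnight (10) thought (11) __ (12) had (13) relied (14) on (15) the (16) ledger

1

The marked gap is the subject of "relied".
Its filler is the fronted wh-phrase "who", at word 1.
(The other dependency links word 4 to a gap after word 8.)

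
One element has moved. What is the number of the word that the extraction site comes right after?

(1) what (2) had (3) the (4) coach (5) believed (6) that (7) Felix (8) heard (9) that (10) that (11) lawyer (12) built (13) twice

The displaced element is "what" (word 1).
It is linked across 2 clause boundaries (that → that).
It functions as the direct object of "built", so the gap sits immediately after word 12 ("built").
Base order: The coach had believed that Felix heard that that lawyer built what twice.

12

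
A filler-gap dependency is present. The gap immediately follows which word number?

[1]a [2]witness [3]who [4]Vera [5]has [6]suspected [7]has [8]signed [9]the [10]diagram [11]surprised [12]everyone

The displaced element is "a witness" (word 2).
It is linked across 1 clause boundary (Ø).
It functions as the subject of "signed", so the gap sits immediately after word 6 ("suspected").
Base order: Vera has suspected that a witness has signed the diagram.

6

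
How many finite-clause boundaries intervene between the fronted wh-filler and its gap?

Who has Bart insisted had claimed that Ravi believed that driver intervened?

"who" is extracted from the subject of "claimed".
Boundaries crossed, outermost first: [Ø] — 1 in total.

1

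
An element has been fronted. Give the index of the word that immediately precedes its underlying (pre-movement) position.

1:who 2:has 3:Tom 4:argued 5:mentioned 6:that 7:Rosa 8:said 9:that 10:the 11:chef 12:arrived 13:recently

4

The displaced element is "who" (word 1).
It is linked across 1 clause boundary (Ø).
It functions as the subject of "mentioned", so the gap sits immediately after word 4 ("argued").
Base order: Tom has argued who mentioned that Rosa said that the chef arrived recently.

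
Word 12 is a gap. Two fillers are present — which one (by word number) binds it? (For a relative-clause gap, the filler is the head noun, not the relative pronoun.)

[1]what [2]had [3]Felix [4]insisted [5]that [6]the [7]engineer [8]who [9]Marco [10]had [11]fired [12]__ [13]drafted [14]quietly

7

The marked gap is inside the relative clause, the direct object of "fired".
Its filler is the head noun "engineer" (via "who"), at word 7.
(The other dependency links word 1 to a gap after word 13.)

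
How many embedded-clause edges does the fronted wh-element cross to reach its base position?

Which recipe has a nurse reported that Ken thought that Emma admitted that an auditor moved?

"which recipe" is extracted from the object of "moved".
Boundaries crossed, outermost first: [that], [that], [that] — 3 in total.

3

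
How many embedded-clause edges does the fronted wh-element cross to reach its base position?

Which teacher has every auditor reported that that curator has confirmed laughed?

2

"which teacher" is extracted from the subject of "laughed".
Boundaries crossed, outermost first: [that], [Ø] — 2 in total.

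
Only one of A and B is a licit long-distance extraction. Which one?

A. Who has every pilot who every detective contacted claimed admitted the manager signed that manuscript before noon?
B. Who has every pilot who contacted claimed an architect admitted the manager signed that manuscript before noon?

In B, the wh-phrase is extracted from inside a complex-NP island (relative clause) (introduced by "who"), which blocks movement.
In A, the extraction path crosses only that-complement boundaries, which are transparent.
So A is grammatical.

A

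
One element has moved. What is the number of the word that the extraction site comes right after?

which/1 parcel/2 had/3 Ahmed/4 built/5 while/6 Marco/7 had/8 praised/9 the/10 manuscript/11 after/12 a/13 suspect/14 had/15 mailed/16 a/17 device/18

5

The displaced element is "which parcel" (word 2).
It functions as the direct object of "built", so the gap sits immediately after word 5 ("built").
Base order: Ahmed had built which parcel while Marco had praised the manuscript after a suspect had mailed a device.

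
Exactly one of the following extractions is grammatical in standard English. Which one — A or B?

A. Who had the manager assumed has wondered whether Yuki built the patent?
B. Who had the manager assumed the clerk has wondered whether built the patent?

In B, the wh-phrase is extracted from inside a wh-island (introduced by "whether"), which blocks movement.
In A, the extraction path crosses only that-complement boundaries, which are transparent.
So A is grammatical.

A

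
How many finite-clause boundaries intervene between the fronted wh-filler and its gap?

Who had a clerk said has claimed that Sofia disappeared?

"who" is extracted from the subject of "claimed".
Boundaries crossed, outermost first: [Ø] — 1 in total.

1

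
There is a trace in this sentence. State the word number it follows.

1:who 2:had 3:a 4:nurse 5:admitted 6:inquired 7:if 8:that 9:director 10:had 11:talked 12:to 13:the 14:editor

The displaced element is "who" (word 1).
It is linked across 1 clause boundary (Ø).
It functions as the subject of "inquired", so the gap sits immediately after word 5 ("admitted").
Base order: A nurse had admitted that who inquired if that director had talked to the editor.

5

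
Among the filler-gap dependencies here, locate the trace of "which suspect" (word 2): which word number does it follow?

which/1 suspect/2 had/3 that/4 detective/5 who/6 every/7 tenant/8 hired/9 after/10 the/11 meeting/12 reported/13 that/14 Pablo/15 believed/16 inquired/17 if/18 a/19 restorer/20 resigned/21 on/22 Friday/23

The displaced element is "which suspect" (word 2).
It is linked across 2 clause boundaries (that → Ø).
It functions as the subject of "inquired", so the gap sits immediately after word 16 ("believed").
Base order: That detective who every tenant hired after the meeting had reported that Pablo believed that which suspect inquired if a restorer resigned on Friday.

16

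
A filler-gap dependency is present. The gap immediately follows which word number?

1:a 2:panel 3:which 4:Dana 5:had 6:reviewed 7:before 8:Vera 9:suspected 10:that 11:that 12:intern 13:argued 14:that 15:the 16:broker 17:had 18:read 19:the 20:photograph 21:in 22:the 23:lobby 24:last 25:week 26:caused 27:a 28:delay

The displaced element is "a panel" (word 2).
It functions as the direct object of "reviewed", so the gap sits immediately after word 6 ("reviewed").
Base order: Dana had reviewed a panel before Vera suspected that that intern argued that the broker had read the photograph in the lobby last week.

6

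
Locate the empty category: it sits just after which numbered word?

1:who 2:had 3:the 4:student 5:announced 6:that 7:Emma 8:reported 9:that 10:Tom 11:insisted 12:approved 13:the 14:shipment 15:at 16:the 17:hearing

11

The displaced element is "who" (word 1).
It is linked across 3 clause boundaries (that → that → Ø).
It functions as the subject of "approved", so the gap sits immediately after word 11 ("insisted").
Base order: The student had announced that Emma reported that Tom insisted that who approved the shipment at the hearing.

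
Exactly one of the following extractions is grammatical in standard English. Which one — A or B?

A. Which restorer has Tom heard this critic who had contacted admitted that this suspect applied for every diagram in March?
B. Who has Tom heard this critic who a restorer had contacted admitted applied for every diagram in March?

B

In A, the wh-phrase is extracted from inside a complex-NP island (relative clause) (introduced by "who"), which blocks movement.
In B, the extraction path crosses only that-complement boundaries, which are transparent.
So B is grammatical.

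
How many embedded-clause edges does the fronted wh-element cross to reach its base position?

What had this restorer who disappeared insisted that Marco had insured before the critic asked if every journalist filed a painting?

1

"what" is extracted from the object of "insured".
Boundaries crossed, outermost first: [that] — 1 in total.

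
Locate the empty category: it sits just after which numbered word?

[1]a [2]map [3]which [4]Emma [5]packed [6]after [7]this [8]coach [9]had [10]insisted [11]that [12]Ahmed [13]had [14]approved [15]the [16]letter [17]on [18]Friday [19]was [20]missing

5

The displaced element is "a map" (word 2).
It functions as the direct object of "packed", so the gap sits immediately after word 5 ("packed").
Base order: Emma packed a map after this coach had insisted that Ahmed had approved the letter on Friday.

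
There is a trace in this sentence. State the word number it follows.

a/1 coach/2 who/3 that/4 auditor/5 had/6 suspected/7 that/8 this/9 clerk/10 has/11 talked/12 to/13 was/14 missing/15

The displaced element is "a coach" (word 2).
It is linked across 1 clause boundary (that).
It functions as the object of the preposition "to" of "talked", so the gap sits immediately after word 13 ("to").
Base order: That auditor had suspected that this clerk has talked to a coach.

13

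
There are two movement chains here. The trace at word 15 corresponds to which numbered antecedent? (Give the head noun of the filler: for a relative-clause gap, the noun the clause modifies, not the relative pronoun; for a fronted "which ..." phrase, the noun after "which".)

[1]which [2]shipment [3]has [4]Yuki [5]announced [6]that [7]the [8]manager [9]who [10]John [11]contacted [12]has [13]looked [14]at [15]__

The marked gap is the object of the preposition "at" of "looked".
Its filler is the fronted wh-phrase "which shipment", at word 2.
(The other dependency links word 8 to a gap after word 11.)

2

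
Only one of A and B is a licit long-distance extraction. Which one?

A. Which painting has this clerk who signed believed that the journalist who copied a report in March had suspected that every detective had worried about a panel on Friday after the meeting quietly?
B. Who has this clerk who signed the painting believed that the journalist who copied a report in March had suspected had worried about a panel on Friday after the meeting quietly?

In A, the wh-phrase is extracted from inside a complex-NP island (relative clause) (introduced by "who"), which blocks movement.
In B, the extraction path crosses only that-complement boundaries, which are transparent.
So B is grammatical.

B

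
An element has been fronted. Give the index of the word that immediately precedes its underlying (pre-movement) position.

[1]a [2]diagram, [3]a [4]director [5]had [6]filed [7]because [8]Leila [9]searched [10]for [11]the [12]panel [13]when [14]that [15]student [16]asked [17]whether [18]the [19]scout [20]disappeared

The displaced element is "a diagram" (word 2).
It functions as the direct object of "filed", so the gap sits immediately after word 6 ("filed").
Base order: A director had filed a diagram because Leila searched for the panel when that student asked whether the scout disappeared.

6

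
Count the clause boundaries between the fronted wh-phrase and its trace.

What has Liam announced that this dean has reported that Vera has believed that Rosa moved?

"what" is extracted from the object of "moved".
Boundaries crossed, outermost first: [that], [that], [that] — 3 in total.

3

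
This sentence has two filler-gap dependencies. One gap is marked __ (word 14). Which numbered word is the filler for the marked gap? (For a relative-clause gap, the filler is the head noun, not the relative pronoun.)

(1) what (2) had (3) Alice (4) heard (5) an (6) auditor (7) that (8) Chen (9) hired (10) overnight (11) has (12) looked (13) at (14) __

1

The marked gap is the object of the preposition "at" of "looked".
Its filler is the fronted wh-phrase "what", at word 1.
(The other dependency links word 6 to a gap after word 9.)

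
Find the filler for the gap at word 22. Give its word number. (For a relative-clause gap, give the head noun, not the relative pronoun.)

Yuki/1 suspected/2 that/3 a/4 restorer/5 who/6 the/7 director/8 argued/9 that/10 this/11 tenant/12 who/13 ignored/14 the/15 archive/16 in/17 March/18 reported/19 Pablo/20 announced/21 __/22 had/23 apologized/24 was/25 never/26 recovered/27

The gap at 22 is the subject of "apologized", inside a relative clause.
The relative pronoun is "who" (word 6); it is bound by the head noun immediately before it.
Its filler is the head noun "restorer", at word 5.

5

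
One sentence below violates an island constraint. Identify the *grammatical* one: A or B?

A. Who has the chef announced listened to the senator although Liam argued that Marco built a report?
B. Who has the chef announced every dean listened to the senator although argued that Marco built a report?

In B, the wh-phrase is extracted from inside an adjunct island (introduced by "although"), which blocks movement.
In A, the extraction path crosses only that-complement boundaries, which are transparent.
So A is grammatical.

A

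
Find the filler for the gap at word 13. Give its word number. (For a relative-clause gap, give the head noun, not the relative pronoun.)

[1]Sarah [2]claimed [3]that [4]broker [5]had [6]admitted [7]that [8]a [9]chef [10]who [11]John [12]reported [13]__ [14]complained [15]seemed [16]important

9

The gap at 13 is the subject of "complained", inside a relative clause.
The relative pronoun is "who" (word 10); it is bound by the head noun immediately before it.
Its filler is the head noun "chef", at word 9.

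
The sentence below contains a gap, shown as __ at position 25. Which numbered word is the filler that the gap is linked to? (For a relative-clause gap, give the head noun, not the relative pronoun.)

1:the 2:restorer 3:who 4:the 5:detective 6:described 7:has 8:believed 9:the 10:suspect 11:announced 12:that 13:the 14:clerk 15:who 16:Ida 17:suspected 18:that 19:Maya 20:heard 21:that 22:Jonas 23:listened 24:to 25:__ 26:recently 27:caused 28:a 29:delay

The gap at 25 is the prepositional object of "listened", inside a relative clause.
The relative pronoun is "who" (word 15); it is bound by the head noun immediately before it.
Its filler is the head noun "clerk", at word 14.

14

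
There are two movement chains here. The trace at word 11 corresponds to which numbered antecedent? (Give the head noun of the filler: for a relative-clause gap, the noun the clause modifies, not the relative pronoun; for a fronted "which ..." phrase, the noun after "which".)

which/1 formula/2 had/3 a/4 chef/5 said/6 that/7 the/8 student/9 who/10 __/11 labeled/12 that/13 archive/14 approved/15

The marked gap is inside the relative clause, the subject of "labeled".
Its filler is the head noun "student" (via "who"), at word 9.
(The other dependency links word 2 to a gap after word 15.)

9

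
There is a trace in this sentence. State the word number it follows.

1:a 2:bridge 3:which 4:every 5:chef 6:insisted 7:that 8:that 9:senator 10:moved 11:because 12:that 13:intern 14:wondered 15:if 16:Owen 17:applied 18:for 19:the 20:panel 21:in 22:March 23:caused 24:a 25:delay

10

The displaced element is "a bridge" (word 2).
It is linked across 1 clause boundary (that).
It functions as the direct object of "moved", so the gap sits immediately after word 10 ("moved").
Base order: Every chef insisted that that senator moved a bridge because that intern wondered if Owen applied for the panel in March.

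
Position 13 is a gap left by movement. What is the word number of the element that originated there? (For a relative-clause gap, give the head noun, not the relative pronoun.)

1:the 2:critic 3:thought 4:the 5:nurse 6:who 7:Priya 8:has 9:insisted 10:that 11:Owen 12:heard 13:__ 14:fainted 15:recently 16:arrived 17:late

5

The gap at 13 is the subject of "fainted", inside a relative clause.
The relative pronoun is "who" (word 6); it is bound by the head noun immediately before it.
Its filler is the head noun "nurse", at word 5.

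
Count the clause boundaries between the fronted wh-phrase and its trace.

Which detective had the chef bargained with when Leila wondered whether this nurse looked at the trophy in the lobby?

"which detective" originates inside the matrix clause — no clause boundary is crossed.

0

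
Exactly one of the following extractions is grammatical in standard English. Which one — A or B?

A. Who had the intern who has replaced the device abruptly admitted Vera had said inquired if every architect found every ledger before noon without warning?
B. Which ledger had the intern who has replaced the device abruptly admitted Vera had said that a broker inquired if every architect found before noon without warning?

A

In B, the wh-phrase is extracted from inside a wh-island (introduced by "if"), which blocks movement.
In A, the extraction path crosses only that-complement boundaries, which are transparent.
So A is grammatical.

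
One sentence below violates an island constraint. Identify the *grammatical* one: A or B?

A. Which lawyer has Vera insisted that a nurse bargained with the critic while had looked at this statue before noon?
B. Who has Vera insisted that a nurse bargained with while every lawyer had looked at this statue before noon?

B

In A, the wh-phrase is extracted from inside an adjunct island (introduced by "while"), which blocks movement.
In B, the extraction path crosses only that-complement boundaries, which are transparent.
So B is grammatical.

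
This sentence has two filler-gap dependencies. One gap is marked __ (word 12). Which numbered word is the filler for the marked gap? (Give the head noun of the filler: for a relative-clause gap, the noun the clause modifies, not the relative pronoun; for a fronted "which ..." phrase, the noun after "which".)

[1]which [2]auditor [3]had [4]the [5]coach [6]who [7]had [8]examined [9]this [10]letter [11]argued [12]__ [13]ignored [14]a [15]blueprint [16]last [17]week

2

The marked gap is the subject of "ignored".
Its filler is the fronted wh-phrase "which auditor", at word 2.
(The other dependency links word 5 to a gap after word 6.)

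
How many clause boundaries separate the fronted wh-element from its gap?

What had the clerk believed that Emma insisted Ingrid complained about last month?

"what" is extracted from the PP object of "complained".
Boundaries crossed, outermost first: [that], [Ø] — 2 in total.

2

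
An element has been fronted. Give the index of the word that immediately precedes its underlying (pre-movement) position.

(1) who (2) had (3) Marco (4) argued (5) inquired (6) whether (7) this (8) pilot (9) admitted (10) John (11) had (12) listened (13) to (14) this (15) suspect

The displaced element is "who" (word 1).
It is linked across 1 clause boundary (Ø).
It functions as the subject of "inquired", so the gap sits immediately after word 4 ("argued").
Base order: Marco had argued that who inquired whether this pilot admitted John had listened to this suspect.

4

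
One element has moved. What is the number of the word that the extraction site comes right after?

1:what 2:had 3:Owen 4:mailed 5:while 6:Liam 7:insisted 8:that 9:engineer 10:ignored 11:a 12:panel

The displaced element is "what" (word 1).
It functions as the direct object of "mailed", so the gap sits immediately after word 4 ("mailed").
Base order: Owen had mailed what while Liam insisted that engineer ignored a panel.

4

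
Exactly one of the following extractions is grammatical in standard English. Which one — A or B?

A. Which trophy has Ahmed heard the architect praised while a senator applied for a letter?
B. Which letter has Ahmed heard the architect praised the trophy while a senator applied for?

In B, the wh-phrase is extracted from inside an adjunct island (introduced by "while"), which blocks movement.
In A, the extraction path crosses only that-complement boundaries, which are transparent.
So A is grammatical.

A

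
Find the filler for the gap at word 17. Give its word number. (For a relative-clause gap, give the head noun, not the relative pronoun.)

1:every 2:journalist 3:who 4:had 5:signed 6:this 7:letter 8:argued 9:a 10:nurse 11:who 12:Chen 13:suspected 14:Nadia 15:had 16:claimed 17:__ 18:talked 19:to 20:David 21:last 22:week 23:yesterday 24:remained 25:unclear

The gap at 17 is the subject of "talked", inside a relative clause.
The relative pronoun is "who" (word 11); it is bound by the head noun immediately before it.
Its filler is the head noun "nurse", at word 10.

10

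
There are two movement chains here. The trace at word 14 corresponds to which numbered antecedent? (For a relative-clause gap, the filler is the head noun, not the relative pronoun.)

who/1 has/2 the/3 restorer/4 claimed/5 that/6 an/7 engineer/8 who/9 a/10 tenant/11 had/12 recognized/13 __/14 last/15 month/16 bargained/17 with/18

8

The marked gap is inside the relative clause, the direct object of "recognized".
Its filler is the head noun "engineer" (via "who"), at word 8.
(The other dependency links word 1 to a gap after word 18.)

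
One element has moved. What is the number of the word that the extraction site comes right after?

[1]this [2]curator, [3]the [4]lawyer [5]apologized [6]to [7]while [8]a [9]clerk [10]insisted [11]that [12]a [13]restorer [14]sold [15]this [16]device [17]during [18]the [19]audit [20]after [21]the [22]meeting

6

The displaced element is "this curator" (word 2).
It functions as the object of the preposition "to" of "apologized", so the gap sits immediately after word 6 ("to").
Base order: The lawyer apologized to this curator while a clerk insisted that a restorer sold this device during the audit after the meeting.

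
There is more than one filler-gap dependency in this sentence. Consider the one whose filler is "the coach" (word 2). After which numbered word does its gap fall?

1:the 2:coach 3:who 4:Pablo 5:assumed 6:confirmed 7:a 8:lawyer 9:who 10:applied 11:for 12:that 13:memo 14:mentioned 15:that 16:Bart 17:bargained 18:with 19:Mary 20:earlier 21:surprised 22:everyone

5

The displaced element is "the coach" (word 2).
It is linked across 1 clause boundary (Ø).
It functions as the subject of "confirmed", so the gap sits immediately after word 5 ("assumed").
Base order: Pablo assumed that the coach confirmed a lawyer who applied for that memo mentioned that Bart bargained with Mary earlier.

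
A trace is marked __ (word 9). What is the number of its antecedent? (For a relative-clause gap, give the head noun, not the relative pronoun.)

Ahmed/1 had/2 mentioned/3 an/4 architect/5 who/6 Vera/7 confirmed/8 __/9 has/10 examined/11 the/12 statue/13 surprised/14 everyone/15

The gap at 9 is the subject of "examined", inside a relative clause.
The relative pronoun is "who" (word 6); it is bound by the head noun immediately before it.
Its filler is the head noun "architect", at word 5.

5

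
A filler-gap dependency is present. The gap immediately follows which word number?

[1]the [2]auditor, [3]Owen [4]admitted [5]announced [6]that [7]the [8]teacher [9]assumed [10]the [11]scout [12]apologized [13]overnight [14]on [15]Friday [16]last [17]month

4

The displaced element is "the auditor" (word 2).
It is linked across 1 clause boundary (Ø).
It functions as the subject of "announced", so the gap sits immediately after word 4 ("admitted").
Base order: Owen admitted that the auditor announced that the teacher assumed the scout apologized overnight on Friday last month.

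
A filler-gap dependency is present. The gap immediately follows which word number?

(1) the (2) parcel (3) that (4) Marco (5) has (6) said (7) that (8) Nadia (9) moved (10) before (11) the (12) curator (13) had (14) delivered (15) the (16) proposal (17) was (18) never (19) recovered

The displaced element is "the parcel" (word 2).
It is linked across 1 clause boundary (that).
It functions as the direct object of "moved", so the gap sits immediately after word 9 ("moved").
Base order: Marco has said that Nadia moved the parcel before the curator had delivered the proposal.

9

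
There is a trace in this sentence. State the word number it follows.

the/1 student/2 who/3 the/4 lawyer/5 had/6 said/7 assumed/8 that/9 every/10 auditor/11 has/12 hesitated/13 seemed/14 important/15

The displaced element is "the student" (word 2).
It is linked across 1 clause boundary (Ø).
It functions as the subject of "assumed", so the gap sits immediately after word 7 ("said").
Base order: The lawyer had said that the student assumed that every auditor has hesitated.

7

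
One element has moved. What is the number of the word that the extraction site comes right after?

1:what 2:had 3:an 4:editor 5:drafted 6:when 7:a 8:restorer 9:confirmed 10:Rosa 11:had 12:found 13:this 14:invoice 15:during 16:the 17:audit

The displaced element is "what" (word 1).
It functions as the direct object of "drafted", so the gap sits immediately after word 5 ("drafted").
Base order: An editor had drafted what when a restorer confirmed Rosa had found this invoice during the audit.

5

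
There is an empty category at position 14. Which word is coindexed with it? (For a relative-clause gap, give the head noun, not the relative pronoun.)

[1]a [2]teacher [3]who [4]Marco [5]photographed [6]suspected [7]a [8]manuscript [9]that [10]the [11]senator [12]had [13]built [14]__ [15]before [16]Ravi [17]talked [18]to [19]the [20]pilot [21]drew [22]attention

The gap at 14 is the object of "built", inside a relative clause.
The relative pronoun is "that" (word 9); it is bound by the head noun immediately before it.
Its filler is the head noun "manuscript", at word 8.

8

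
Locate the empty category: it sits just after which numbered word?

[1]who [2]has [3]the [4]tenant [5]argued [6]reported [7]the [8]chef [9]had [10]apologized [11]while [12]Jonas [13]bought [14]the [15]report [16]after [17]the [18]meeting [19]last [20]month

5

The displaced element is "who" (word 1).
It is linked across 1 clause boundary (Ø).
It functions as the subject of "reported", so the gap sits immediately after word 5 ("argued").
Base order: The tenant has argued that who reported the chef had apologized while Jonas bought the report after the meeting last month.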